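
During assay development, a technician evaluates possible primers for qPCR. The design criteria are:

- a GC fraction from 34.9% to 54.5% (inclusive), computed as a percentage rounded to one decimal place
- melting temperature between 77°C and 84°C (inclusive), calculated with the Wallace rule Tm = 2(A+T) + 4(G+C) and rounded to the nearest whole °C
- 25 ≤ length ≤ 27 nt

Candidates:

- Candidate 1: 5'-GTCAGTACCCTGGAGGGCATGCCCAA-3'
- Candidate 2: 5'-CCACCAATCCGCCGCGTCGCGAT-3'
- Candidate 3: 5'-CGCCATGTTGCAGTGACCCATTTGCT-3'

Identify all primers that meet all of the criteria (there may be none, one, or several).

Candidate 1 (26 nt, A=6 T=4 G=8 C=8): GC 16/26 = 61.5%, outside 34.9–54.5% ✗; Tm = 2·10 + 4·16 = 84°C ✓; length 26 ✓ — fails.
Candidate 2 (23 nt, A=4 T=3 G=5 C=11): GC 16/23 = 69.6%, outside 34.9–54.5% ✗; Tm = 2·7 + 4·16 = 78°C ✓; length 23, outside 25–27 ✗ — fails.
Candidate 3 (26 nt, A=4 T=8 G=6 C=8): GC 14/26 = 53.8% ✓; Tm = 2·12 + 4·14 = 80°C ✓; length 26 ✓ — passes.

Candidate 3 only.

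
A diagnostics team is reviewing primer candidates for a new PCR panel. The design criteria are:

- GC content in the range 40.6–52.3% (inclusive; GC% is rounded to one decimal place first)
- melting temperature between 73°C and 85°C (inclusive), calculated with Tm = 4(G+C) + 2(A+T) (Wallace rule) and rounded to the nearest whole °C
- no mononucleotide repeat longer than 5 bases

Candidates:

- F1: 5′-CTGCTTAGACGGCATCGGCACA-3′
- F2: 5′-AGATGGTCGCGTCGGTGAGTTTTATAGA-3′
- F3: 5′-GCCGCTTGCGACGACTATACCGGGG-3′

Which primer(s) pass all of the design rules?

F2 only.

F1 (22 nt, A=5 T=4 G=6 C=7): GC 13/22 = 59.1%, outside 40.6–52.3% ✗; Tm = 2·9 + 4·13 = 70°C, outside 73–85°C ✗; longest run = 2 ✓ — fails.
F2 (28 nt, A=6 T=9 G=10 C=3): GC 13/28 = 46.4% ✓; Tm = 2·15 + 4·13 = 82°C ✓; longest run = 4 ✓ — passes.
F3 (25 nt, A=4 T=4 G=9 C=8): GC 17/25 = 68.0%, outside 40.6–52.3% ✗; Tm = 2·8 + 4·17 = 84°C ✓; longest run = 4 ✓ — fails.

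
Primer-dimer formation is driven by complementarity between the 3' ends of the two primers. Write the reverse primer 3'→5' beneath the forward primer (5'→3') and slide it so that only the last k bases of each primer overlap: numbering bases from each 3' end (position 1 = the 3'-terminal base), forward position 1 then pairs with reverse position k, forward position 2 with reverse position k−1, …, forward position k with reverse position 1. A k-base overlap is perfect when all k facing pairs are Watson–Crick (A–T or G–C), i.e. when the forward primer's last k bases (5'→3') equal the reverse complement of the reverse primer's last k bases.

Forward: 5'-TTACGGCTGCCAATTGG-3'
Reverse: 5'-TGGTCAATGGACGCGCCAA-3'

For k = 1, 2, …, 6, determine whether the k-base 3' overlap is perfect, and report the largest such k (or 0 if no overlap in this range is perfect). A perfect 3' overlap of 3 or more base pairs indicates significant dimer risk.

Last 6 bases (5'→3') — forward …AATTGG, reverse …CGCCAA.
Reverse complement of the reverse primer's last 6 bases: TTGGCG; its first k bases are the reverse complement of the reverse primer's last k bases, so a perfect k-base overlap needs the forward primer's last k bases to equal them.
Comparing (forward last k vs required): k=1: G vs T ✗; k=2: GG vs TT ✗; k=3: TGG vs TTG ✗; k=4: TTGG vs TTGG ✓; k=5: ATTGG vs TTGGC ✗; k=6: AATTGG vs TTGGCG ✗.
Only k = 4 is perfect, so the longest perfect 3' overlap is 4.

Longest perfect overlap: 4 complementary base pairs; significant dimer risk (threshold 3).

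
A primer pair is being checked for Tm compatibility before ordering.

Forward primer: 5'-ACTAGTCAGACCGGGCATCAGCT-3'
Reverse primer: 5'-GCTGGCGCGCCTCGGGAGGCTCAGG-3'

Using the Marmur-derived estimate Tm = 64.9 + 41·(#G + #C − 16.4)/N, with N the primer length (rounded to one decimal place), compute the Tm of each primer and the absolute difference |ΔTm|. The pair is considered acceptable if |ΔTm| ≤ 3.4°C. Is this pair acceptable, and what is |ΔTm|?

Forward: G+C = 13, N = 23 → Tm = 64.9 + 41·(13 − 16.4)/23 = 58.8°C.
Reverse: G+C = 20, N = 25 → Tm = 64.9 + 41·(20 − 16.4)/25 = 70.8°C.
|ΔTm| = |58.8 − 70.8| = 12.0°C, > 3.4°C.

|ΔTm| = 12.0°C; the pair is not acceptable.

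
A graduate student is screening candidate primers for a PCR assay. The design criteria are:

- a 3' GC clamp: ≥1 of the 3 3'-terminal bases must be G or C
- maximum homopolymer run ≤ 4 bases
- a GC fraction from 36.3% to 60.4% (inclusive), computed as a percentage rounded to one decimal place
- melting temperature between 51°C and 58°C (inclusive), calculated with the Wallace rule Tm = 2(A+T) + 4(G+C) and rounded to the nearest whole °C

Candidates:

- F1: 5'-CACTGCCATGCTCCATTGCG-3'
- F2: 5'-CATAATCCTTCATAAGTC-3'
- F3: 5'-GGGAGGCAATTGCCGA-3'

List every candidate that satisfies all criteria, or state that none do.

None of the candidates satisfy all criteria.

F1 (20 nt, A=3 T=5 G=4 C=8): 3' end GCG has 3 G/C ✓; longest run = 2 ✓; GC 12/20 = 60.0% ✓; Tm = 2·8 + 4·12 = 64°C, outside 51–58°C ✗ — fails.
F2 (18 nt, A=6 T=6 G=1 C=5): 3' end GTC has 2 G/C ✓; longest run = 2 ✓; GC 6/18 = 33.3%, outside 36.3–60.4% ✗; Tm = 2·12 + 4·6 = 48°C, outside 51–58°C ✗ — fails.
F3 (16 nt, A=4 T=2 G=7 C=3): 3' end CGA has 2 G/C ✓; longest run = 3 ✓; GC 10/16 = 62.5%, outside 36.3–60.4% ✗; Tm = 2·6 + 4·10 = 52°C ✓ — fails.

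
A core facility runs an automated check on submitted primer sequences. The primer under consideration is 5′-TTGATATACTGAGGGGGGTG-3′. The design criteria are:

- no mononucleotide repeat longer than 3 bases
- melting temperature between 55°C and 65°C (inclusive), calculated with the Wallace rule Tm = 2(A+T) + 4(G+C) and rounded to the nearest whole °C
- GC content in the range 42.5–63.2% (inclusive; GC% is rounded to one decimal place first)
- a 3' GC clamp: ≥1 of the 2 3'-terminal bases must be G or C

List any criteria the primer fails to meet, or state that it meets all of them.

Base counts: A=4, T=6, G=9, C=1 (length 20).
homopolymer run: longest run = 6, exceeds 3 ✗
Tm: Tm = 2·10 + 4·10 = 60°C ✓
GC content: GC 10/20 = 50.0% ✓
GC clamp: 3' end TG has 1 G/C ✓

Fails: homopolymer run.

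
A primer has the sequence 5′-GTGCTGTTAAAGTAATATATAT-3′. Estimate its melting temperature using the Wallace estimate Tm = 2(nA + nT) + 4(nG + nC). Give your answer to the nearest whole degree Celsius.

Base counts: A=8, T=9, G=4, C=1 (length 22).
Tm = 2·(8+9) + 4·(4+1) = 2·17 + 4·5 = 34 + 20 = 54°C.

54°C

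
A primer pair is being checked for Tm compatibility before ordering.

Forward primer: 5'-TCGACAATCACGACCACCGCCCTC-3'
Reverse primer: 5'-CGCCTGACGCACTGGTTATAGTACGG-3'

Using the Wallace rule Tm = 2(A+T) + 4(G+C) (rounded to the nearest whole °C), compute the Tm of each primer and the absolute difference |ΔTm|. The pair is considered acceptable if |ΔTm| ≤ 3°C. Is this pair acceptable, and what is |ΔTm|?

Forward: A=6 T=3 G=3 C=12 → Tm = 2·9 + 4·15 = 78°C.
Reverse: A=5 T=6 G=8 C=7 → Tm = 2·11 + 4·15 = 82°C.
|ΔTm| = |78 − 82| = 4°C, > 3°C.

|ΔTm| = 4°C; the pair is not acceptable.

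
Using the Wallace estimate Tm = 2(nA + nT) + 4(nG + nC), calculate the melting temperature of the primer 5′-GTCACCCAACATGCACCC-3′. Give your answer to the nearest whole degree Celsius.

58°C

Base counts: A=5, T=2, G=2, C=9 (length 18).
Tm = 2·(5+2) + 4·(2+9) = 2·7 + 4·11 = 14 + 44 = 58°C.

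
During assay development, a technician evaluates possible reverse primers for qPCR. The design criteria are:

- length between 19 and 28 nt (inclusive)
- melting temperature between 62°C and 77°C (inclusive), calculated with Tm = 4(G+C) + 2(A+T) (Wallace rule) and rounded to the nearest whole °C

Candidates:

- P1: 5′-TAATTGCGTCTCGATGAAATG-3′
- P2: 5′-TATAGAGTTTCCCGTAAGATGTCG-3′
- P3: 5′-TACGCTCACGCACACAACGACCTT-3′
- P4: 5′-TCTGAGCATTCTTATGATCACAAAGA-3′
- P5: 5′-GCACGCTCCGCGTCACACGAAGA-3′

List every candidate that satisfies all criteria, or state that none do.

P1 (21 nt, A=6 T=7 G=5 C=3): length 21 ✓; Tm = 2·13 + 4·8 = 58°C, outside 62–77°C ✗ — fails.
P2 (24 nt, A=6 T=8 G=6 C=4): length 24 ✓; Tm = 2·14 + 4·10 = 68°C ✓ — passes.
P3 (24 nt, A=7 T=4 G=3 C=10): length 24 ✓; Tm = 2·11 + 4·13 = 74°C ✓ — passes.
P4 (26 nt, A=9 T=8 G=4 C=5): length 26 ✓; Tm = 2·17 + 4·9 = 70°C ✓ — passes.
P5 (23 nt, A=6 T=2 G=6 C=9): length 23 ✓; Tm = 2·8 + 4·15 = 76°C ✓ — passes.

P2, P3, P4 and P5.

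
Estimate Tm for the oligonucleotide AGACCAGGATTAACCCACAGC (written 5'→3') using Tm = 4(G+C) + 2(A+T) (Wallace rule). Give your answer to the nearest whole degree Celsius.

Base counts: A=8, T=2, G=4, C=7 (length 21).
Tm = 2·(8+2) + 4·(4+7) = 2·10 + 4·11 = 20 + 44 = 64°C.

64°C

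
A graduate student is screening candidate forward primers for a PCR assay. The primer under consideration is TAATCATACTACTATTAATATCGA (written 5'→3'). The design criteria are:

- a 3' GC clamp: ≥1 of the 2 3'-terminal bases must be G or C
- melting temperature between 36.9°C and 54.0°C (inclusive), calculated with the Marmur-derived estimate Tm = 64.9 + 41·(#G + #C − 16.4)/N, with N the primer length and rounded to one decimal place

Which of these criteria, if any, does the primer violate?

Base counts: A=10, T=9, G=1, C=4 (length 24).
GC clamp: 3' end GA has 1 G/C ✓
Tm: Tm = 64.9 + 41·(5 − 16.4)/24 = 45.4°C ✓

Meets all criteria.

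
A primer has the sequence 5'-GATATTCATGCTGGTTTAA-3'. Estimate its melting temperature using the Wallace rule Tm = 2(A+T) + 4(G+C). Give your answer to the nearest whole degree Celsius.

Base counts: A=5, T=8, G=4, C=2 (length 19).
Tm = 2·(5+8) + 4·(4+2) = 2·13 + 4·6 = 26 + 24 = 50°C.

50°C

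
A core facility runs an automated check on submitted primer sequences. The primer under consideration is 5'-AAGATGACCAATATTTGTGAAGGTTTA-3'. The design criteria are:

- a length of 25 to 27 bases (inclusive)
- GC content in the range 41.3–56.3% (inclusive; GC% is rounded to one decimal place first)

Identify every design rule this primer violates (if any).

Base counts: A=10, T=9, G=6, C=2 (length 27).
length: length 27 ✓
GC content: GC 8/27 = 29.6%, outside 41.3–56.3% ✗

Fails: GC content.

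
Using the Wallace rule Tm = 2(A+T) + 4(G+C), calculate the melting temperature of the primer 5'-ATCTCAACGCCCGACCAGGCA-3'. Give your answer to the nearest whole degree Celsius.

Base counts: A=6, T=2, G=4, C=9 (length 21).
Tm = 2·(6+2) + 4·(4+9) = 2·8 + 4·13 = 16 + 52 = 68°C.

68°C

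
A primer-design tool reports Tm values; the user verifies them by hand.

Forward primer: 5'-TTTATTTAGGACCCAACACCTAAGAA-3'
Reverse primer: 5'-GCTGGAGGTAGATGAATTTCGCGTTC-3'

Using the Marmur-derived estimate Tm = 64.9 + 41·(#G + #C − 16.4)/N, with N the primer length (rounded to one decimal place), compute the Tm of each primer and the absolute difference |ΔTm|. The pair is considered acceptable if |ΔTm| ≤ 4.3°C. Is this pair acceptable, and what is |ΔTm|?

|ΔTm| = 6.3°C; the pair is not acceptable.

Forward: G+C = 9, N = 26 → Tm = 64.9 + 41·(9 − 16.4)/26 = 53.2°C.
Reverse: G+C = 13, N = 26 → Tm = 64.9 + 41·(13 − 16.4)/26 = 59.5°C.
|ΔTm| = |53.2 − 59.5| = 6.3°C, > 4.3°C.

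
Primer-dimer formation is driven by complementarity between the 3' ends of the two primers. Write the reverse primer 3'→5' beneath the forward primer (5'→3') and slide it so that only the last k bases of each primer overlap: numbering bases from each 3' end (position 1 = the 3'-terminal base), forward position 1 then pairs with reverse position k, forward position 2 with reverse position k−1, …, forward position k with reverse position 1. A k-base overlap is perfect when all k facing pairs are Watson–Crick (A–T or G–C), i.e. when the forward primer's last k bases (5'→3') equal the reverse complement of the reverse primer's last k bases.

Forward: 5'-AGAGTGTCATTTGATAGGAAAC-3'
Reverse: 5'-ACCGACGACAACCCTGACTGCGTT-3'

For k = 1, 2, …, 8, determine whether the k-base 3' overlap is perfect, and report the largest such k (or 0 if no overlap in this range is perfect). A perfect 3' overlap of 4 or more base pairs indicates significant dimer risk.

Longest perfect overlap: 3 complementary base pairs; below the dimer-risk threshold (threshold 4).

Last 8 bases (5'→3') — forward …TAGGAAAC, reverse …ACTGCGTT.
Reverse complement of the reverse primer's last 8 bases: AACGCAGT; its first k bases are the reverse complement of the reverse primer's last k bases, so a perfect k-base overlap needs the forward primer's last k bases to equal them.
Comparing (forward last k vs required): k=1: C vs A ✗; k=2: AC vs AA ✗; k=3: AAC vs AAC ✓; k=4: AAAC vs AACG ✗; k=5: GAAAC vs AACGC ✗; k=6: GGAAAC vs AACGCA ✗; k=7: AGGAAAC vs AACGCAG ✗; k=8: TAGGAAAC vs AACGCAGT ✗.
Only k = 3 is perfect, so the longest perfect 3' overlap is 3.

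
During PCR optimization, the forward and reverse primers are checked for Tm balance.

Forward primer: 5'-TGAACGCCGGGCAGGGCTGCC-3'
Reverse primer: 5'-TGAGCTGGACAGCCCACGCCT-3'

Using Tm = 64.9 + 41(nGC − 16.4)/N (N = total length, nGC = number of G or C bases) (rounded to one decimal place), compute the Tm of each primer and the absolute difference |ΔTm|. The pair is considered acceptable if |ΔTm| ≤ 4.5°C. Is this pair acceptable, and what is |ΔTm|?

|ΔTm| = 3.9°C; the pair is acceptable.

Forward: G+C = 16, N = 21 → Tm = 64.9 + 41·(16 − 16.4)/21 = 64.1°C.
Reverse: G+C = 14, N = 21 → Tm = 64.9 + 41·(14 − 16.4)/21 = 60.2°C.
|ΔTm| = |64.1 − 60.2| = 3.9°C, ≤ 4.5°C.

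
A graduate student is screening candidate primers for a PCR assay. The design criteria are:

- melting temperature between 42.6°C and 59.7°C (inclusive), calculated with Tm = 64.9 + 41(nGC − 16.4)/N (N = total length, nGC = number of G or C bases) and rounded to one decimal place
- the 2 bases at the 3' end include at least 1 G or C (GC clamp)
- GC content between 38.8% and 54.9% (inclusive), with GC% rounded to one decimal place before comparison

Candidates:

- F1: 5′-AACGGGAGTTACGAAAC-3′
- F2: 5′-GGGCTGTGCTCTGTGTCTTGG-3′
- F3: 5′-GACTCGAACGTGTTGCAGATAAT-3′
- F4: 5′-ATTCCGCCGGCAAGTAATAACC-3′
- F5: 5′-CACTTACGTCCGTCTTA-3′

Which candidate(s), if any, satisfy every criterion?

F1 (17 nt, A=7 T=2 G=5 C=3): Tm = 64.9 + 41·(8 − 16.4)/17 = 44.6°C ✓; 3' end AC has 1 G/C ✓; GC 8/17 = 47.1% ✓ — passes.
F2 (21 nt, A=0 T=8 G=9 C=4): Tm = 64.9 + 41·(13 − 16.4)/21 = 58.3°C ✓; 3' end GG has 2 G/C ✓; GC 13/21 = 61.9%, outside 38.8–54.9% ✗ — fails.
F3 (23 nt, A=7 T=6 G=6 C=4): Tm = 64.9 + 41·(10 − 16.4)/23 = 53.5°C ✓; 3' end AT has 0 G/C, need ≥1 ✗; GC 10/23 = 43.5% ✓ — fails.
F4 (22 nt, A=7 T=4 G=4 C=7): Tm = 64.9 + 41·(11 − 16.4)/22 = 54.8°C ✓; 3' end CC has 2 G/C ✓; GC 11/22 = 50.0% ✓ — passes.
F5 (17 nt, A=3 T=6 G=2 C=6): Tm = 64.9 + 41·(8 − 16.4)/17 = 44.6°C ✓; 3' end TA has 0 G/C, need ≥1 ✗; GC 8/17 = 47.1% ✓ — fails.

F1 and F4.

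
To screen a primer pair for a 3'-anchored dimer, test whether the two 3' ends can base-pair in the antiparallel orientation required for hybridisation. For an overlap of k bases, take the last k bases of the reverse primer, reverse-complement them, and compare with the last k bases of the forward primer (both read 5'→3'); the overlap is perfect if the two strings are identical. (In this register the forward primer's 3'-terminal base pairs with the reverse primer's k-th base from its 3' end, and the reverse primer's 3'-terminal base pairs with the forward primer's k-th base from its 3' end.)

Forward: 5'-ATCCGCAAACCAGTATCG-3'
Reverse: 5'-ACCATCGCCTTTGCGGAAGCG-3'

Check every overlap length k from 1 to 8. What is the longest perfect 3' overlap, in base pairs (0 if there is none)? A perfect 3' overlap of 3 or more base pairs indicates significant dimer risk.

Last 8 bases (5'→3') — forward …CAGTATCG, reverse …CGGAAGCG.
Reverse complement of the reverse primer's last 8 bases: CGCTTCCG; its first k bases are the reverse complement of the reverse primer's last k bases, so a perfect k-base overlap needs the forward primer's last k bases to equal them.
Comparing (forward last k vs required): k=1: G vs C ✗; k=2: CG vs CG ✓; k=3: TCG vs CGC ✗; k=4: ATCG vs CGCT ✗; k=5: TATCG vs CGCTT ✗; k=6: GTATCG vs CGCTTC ✗; k=7: AGTATCG vs CGCTTCC ✗; k=8: CAGTATCG vs CGCTTCCG ✗.
Only k = 2 is perfect, so the longest perfect 3' overlap is 2.

Longest perfect overlap: 2 complementary base pairs; below the dimer-risk threshold (threshold 3).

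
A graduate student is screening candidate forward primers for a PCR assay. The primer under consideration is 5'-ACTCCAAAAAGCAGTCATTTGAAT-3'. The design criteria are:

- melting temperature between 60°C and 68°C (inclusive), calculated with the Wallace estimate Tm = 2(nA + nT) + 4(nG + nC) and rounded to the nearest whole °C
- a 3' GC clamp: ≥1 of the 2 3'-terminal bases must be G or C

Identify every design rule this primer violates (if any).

Base counts: A=10, T=6, G=3, C=5 (length 24).
Tm: Tm = 2·16 + 4·8 = 64°C ✓
GC clamp: 3' end AT has 0 G/C, need ≥1 ✗

Fails: GC clamp.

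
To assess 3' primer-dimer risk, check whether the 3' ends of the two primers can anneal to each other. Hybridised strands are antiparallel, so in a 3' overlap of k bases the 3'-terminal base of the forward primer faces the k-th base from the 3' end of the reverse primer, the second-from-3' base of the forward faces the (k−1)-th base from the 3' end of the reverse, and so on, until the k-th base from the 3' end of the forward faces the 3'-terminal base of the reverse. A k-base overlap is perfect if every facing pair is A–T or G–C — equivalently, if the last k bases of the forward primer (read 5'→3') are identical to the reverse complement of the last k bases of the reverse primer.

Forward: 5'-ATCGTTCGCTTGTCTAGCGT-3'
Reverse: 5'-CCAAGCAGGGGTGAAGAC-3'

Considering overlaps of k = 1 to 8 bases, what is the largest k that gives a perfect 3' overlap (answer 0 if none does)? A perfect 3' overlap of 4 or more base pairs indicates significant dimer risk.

Last 8 bases (5'→3') — forward …TCTAGCGT, reverse …GTGAAGAC.
Reverse complement of the reverse primer's last 8 bases: GTCTTCAC; its first k bases are the reverse complement of the reverse primer's last k bases, so a perfect k-base overlap needs the forward primer's last k bases to equal them.
Comparing (forward last k vs required): k=1: T vs G ✗; k=2: GT vs GT ✓; k=3: CGT vs GTC ✗; k=4: GCGT vs GTCT ✗; k=5: AGCGT vs GTCTT ✗; k=6: TAGCGT vs GTCTTC ✗; k=7: CTAGCGT vs GTCTTCA ✗; k=8: TCTAGCGT vs GTCTTCAC ✗.
Only k = 2 is perfect, so the longest perfect 3' overlap is 2.

Longest perfect overlap: 2 complementary base pairs; below the dimer-risk threshold (threshold 4).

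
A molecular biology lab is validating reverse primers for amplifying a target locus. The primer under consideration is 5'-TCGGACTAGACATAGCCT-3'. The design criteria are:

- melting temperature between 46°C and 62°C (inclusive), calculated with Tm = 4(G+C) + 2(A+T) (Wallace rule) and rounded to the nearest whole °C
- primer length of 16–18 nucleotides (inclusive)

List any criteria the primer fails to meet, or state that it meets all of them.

Base counts: A=5, T=4, G=4, C=5 (length 18).
Tm: Tm = 2·9 + 4·9 = 54°C ✓
length: length 18 ✓

Meets all criteria.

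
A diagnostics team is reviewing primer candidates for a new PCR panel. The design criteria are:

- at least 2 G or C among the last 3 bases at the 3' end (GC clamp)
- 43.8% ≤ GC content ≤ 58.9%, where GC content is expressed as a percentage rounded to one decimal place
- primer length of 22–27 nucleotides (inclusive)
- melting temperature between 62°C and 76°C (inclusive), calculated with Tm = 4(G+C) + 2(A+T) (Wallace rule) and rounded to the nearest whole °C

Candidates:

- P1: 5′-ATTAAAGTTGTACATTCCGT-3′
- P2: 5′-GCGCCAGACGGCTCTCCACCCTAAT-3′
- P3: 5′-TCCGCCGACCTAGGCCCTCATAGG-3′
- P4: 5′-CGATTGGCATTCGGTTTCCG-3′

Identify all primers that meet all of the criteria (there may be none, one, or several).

None of the candidates satisfy all criteria.

P1 (20 nt, A=6 T=8 G=3 C=3): 3' end CGT has 2 G/C ✓; GC 6/20 = 30.0%, outside 43.8–58.9% ✗; length 20, outside 22–27 ✗; Tm = 2·14 + 4·6 = 52°C, outside 62–76°C ✗ — fails.
P2 (25 nt, A=5 T=4 G=5 C=11): 3' end AAT has 0 G/C, need ≥2 ✗; GC 16/25 = 64.0%, outside 43.8–58.9% ✗; length 25 ✓; Tm = 2·9 + 4·16 = 82°C, outside 62–76°C ✗ — fails.
P3 (24 nt, A=4 T=4 G=6 C=10): 3' end AGG has 2 G/C ✓; GC 16/24 = 66.7%, outside 43.8–58.9% ✗; length 24 ✓; Tm = 2·8 + 4·16 = 80°C, outside 62–76°C ✗ — fails.
P4 (20 nt, A=2 T=7 G=6 C=5): 3' end CCG has 3 G/C ✓; GC 11/20 = 55.0% ✓; length 20, outside 22–27 ✗; Tm = 2·9 + 4·11 = 62°C ✓ — fails.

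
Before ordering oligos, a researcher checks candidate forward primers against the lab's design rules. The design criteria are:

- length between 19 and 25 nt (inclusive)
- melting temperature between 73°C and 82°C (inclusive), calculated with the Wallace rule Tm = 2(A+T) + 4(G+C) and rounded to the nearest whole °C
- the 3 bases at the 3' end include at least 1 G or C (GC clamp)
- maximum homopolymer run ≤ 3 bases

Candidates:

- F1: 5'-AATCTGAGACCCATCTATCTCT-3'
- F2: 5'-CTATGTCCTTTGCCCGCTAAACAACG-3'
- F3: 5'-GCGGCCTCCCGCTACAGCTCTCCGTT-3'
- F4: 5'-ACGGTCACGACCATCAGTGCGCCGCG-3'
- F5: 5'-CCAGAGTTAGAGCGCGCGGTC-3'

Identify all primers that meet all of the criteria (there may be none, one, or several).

None of the candidates satisfy all criteria.

F1 (22 nt, A=6 T=7 G=2 C=7): length 22 ✓; Tm = 2·13 + 4·9 = 62°C, outside 73–82°C ✗; 3' end TCT has 1 G/C ✓; longest run = 3 ✓ — fails.
F2 (26 nt, A=6 T=7 G=4 C=9): length 26, outside 19–25 ✗; Tm = 2·13 + 4·13 = 78°C ✓; 3' end ACG has 2 G/C ✓; longest run = 3 ✓ — fails.
F3 (26 nt, A=2 T=6 G=6 C=12): length 26, outside 19–25 ✗; Tm = 2·8 + 4·18 = 88°C, outside 73–82°C ✗; 3' end GTT has 1 G/C ✓; longest run = 3 ✓ — fails.
F4 (26 nt, A=5 T=3 G=8 C=10): length 26, outside 19–25 ✗; Tm = 2·8 + 4·18 = 88°C, outside 73–82°C ✗; 3' end GCG has 3 G/C ✓; longest run = 2 ✓ — fails.
F5 (21 nt, A=4 T=3 G=8 C=6): length 21 ✓; Tm = 2·7 + 4·14 = 70°C, outside 73–82°C ✗; 3' end GTC has 2 G/C ✓; longest run = 2 ✓ — fails.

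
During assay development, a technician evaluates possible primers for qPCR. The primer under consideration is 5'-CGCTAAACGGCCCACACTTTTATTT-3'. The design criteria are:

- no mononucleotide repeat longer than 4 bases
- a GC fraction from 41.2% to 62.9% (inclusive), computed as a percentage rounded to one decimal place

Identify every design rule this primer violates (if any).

Base counts: A=6, T=8, G=3, C=8 (length 25).
homopolymer run: longest run = 4 ✓
GC content: GC 11/25 = 44.0% ✓

Meets all criteria.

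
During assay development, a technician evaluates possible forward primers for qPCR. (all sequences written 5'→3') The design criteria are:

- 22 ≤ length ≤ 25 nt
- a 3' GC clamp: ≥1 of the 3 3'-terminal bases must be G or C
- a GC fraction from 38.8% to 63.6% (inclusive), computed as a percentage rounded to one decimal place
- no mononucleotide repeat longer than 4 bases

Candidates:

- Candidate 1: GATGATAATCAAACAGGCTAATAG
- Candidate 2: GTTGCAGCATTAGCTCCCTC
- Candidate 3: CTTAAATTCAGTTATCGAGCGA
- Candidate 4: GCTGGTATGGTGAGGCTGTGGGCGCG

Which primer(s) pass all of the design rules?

Candidate 1 (24 nt, A=11 T=5 G=5 C=3): length 24 ✓; 3' end TAG has 1 G/C ✓; GC 8/24 = 33.3%, outside 38.8–63.6% ✗; longest run = 3 ✓ — fails.
Candidate 2 (20 nt, A=3 T=6 G=4 C=7): length 20, outside 22–25 ✗; 3' end CTC has 2 G/C ✓; GC 11/20 = 55.0% ✓; longest run = 3 ✓ — fails.
Candidate 3 (22 nt, A=7 T=7 G=4 C=4): length 22 ✓; 3' end CGA has 2 G/C ✓; GC 8/22 = 36.4%, outside 38.8–63.6% ✗; longest run = 3 ✓ — fails.
Candidate 4 (26 nt, A=2 T=6 G=14 C=4): length 26, outside 22–25 ✗; 3' end GCG has 3 G/C ✓; GC 18/26 = 69.2%, outside 38.8–63.6% ✗; longest run = 3 ✓ — fails.

None of the candidates satisfy all criteria.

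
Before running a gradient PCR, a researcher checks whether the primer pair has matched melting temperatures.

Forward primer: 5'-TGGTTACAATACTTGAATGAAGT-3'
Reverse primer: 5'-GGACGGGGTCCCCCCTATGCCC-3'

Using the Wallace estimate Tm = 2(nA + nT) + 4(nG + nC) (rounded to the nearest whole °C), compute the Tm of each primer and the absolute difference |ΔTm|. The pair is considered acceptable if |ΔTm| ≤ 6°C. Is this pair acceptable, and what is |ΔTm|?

|ΔTm| = 18°C; the pair is not acceptable.

Forward: A=8 T=8 G=5 C=2 → Tm = 2·16 + 4·7 = 60°C.
Reverse: A=2 T=3 G=7 C=10 → Tm = 2·5 + 4·17 = 78°C.
|ΔTm| = |60 − 78| = 18°C, > 6°C.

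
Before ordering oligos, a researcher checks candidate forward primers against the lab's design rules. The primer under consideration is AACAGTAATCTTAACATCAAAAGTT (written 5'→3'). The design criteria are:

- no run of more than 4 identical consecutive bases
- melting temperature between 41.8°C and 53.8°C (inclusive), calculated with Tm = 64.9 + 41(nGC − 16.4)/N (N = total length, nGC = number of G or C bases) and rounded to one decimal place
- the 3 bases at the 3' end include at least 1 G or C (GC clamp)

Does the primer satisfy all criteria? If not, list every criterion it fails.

Meets all criteria.

Base counts: A=12, T=7, G=2, C=4 (length 25).
homopolymer run: longest run = 4 ✓
Tm: Tm = 64.9 + 41·(6 − 16.4)/25 = 47.8°C ✓
GC clamp: 3' end GTT has 1 G/C ✓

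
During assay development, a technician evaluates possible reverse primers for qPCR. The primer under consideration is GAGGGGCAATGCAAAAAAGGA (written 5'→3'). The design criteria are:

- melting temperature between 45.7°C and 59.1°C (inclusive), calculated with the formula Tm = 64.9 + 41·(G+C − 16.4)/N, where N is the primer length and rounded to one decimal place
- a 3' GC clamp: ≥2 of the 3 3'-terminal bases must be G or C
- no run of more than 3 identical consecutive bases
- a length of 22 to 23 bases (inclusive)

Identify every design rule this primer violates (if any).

Base counts: A=10, T=1, G=8, C=2 (length 21).
Tm: Tm = 64.9 + 41·(10 − 16.4)/21 = 52.4°C ✓
GC clamp: 3' end GGA has 2 G/C ✓
homopolymer run: longest run = 6, exceeds 3 ✗
length: length 21, outside 22–23 ✗

Fails: homopolymer run, length.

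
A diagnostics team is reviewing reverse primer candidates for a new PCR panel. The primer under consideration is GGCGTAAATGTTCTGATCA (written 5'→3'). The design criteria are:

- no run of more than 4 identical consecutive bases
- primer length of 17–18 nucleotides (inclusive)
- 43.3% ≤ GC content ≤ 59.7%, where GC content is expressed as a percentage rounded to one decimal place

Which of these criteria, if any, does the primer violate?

Base counts: A=5, T=6, G=5, C=3 (length 19).
homopolymer run: longest run = 3 ✓
length: length 19, outside 17–18 ✗
GC content: GC 8/19 = 42.1%, outside 43.3–59.7% ✗

Fails: length, GC content.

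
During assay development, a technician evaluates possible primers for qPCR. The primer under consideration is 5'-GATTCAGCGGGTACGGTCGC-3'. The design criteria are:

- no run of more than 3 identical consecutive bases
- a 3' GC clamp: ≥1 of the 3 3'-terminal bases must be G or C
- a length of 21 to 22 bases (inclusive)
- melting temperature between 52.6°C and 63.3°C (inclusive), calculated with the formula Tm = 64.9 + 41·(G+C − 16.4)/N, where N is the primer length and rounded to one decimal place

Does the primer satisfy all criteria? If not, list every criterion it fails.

Base counts: A=3, T=4, G=8, C=5 (length 20).
homopolymer run: longest run = 3 ✓
GC clamp: 3' end CGC has 3 G/C ✓
length: length 20, outside 21–22 ✗
Tm: Tm = 64.9 + 41·(13 − 16.4)/20 = 57.9°C ✓

Fails: length.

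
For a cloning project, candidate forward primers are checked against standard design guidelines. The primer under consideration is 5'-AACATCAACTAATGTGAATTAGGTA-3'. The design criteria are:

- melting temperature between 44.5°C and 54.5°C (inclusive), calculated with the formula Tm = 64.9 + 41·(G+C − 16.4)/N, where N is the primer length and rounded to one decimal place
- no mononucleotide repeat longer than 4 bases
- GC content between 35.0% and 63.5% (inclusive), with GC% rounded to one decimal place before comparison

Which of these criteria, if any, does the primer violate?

Fails: GC content.

Base counts: A=11, T=7, G=4, C=3 (length 25).
Tm: Tm = 64.9 + 41·(7 − 16.4)/25 = 49.5°C ✓
homopolymer run: longest run = 2 ✓
GC content: GC 7/25 = 28.0%, outside 35.0–63.5% ✗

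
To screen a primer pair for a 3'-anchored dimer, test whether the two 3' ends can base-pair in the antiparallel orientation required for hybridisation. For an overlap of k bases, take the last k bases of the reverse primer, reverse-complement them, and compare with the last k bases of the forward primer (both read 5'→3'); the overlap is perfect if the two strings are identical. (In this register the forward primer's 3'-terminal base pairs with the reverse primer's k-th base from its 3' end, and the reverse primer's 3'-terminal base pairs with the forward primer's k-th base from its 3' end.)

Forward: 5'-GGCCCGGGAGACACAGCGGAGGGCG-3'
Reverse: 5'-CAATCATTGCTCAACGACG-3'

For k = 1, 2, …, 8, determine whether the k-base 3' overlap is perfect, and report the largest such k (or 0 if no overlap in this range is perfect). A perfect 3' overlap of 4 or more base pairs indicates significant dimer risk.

Last 8 bases (5'→3') — forward …GGAGGGCG, reverse …CAACGACG.
Reverse complement of the reverse primer's last 8 bases: CGTCGTTG; its first k bases are the reverse complement of the reverse primer's last k bases, so a perfect k-base overlap needs the forward primer's last k bases to equal them.
Comparing (forward last k vs required): k=1: G vs C ✗; k=2: CG vs CG ✓; k=3: GCG vs CGT ✗; k=4: GGCG vs CGTC ✗; k=5: GGGCG vs CGTCG ✗; k=6: AGGGCG vs CGTCGT ✗; k=7: GAGGGCG vs CGTCGTT ✗; k=8: GGAGGGCG vs CGTCGTTG ✗.
Only k = 2 is perfect, so the longest perfect 3' overlap is 2.

Longest perfect overlap: 2 complementary base pairs; below the dimer-risk threshold (threshold 4).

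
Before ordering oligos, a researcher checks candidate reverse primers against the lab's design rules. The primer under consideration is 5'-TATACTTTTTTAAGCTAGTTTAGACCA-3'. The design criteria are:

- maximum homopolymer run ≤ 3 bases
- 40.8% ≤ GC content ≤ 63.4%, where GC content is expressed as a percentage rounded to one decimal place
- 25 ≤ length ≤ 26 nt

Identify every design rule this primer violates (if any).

Base counts: A=8, T=12, G=3, C=4 (length 27).
homopolymer run: longest run = 6, exceeds 3 ✗
GC content: GC 7/27 = 25.9%, outside 40.8–63.4% ✗
length: length 27, outside 25–26 ✗

Fails: homopolymer run, GC content, length.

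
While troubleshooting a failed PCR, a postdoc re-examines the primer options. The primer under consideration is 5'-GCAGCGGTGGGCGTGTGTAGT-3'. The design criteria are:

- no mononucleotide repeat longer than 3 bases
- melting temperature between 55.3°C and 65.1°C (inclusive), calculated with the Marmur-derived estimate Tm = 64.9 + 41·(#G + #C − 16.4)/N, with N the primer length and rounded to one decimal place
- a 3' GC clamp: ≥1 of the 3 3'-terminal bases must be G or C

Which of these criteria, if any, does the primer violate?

Meets all criteria.

Base counts: A=2, T=5, G=11, C=3 (length 21).
homopolymer run: longest run = 3 ✓
Tm: Tm = 64.9 + 41·(14 − 16.4)/21 = 60.2°C ✓
GC clamp: 3' end AGT has 1 G/C ✓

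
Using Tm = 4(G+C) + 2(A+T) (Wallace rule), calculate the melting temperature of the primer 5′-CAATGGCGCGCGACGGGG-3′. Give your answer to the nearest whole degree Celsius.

Base counts: A=3, T=1, G=9, C=5 (length 18).
Tm = 2·(3+1) + 4·(9+5) = 2·4 + 4·14 = 8 + 56 = 64°C.

64°C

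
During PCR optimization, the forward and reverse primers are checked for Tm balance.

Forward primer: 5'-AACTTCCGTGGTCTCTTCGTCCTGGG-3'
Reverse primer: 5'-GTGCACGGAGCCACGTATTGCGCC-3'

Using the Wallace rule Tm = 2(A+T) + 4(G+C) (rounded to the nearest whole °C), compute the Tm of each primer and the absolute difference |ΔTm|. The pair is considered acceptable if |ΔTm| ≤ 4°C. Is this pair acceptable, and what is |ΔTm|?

Forward: A=2 T=9 G=7 C=8 → Tm = 2·11 + 4·15 = 82°C.
Reverse: A=4 T=4 G=8 C=8 → Tm = 2·8 + 4·16 = 80°C.
|ΔTm| = |82 − 80| = 2°C, ≤ 4°C.

|ΔTm| = 2°C; the pair is acceptable.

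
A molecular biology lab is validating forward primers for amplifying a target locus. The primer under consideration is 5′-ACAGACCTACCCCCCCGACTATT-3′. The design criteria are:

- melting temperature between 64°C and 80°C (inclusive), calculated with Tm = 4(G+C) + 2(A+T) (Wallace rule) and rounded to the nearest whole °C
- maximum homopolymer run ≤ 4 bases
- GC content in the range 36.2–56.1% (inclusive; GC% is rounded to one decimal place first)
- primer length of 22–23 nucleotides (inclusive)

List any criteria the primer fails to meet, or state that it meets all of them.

Fails: homopolymer run, GC content.

Base counts: A=6, T=4, G=2, C=11 (length 23).
Tm: Tm = 2·10 + 4·13 = 72°C ✓
homopolymer run: longest run = 7, exceeds 4 ✗
GC content: GC 13/23 = 56.5%, outside 36.2–56.1% ✗
length: length 23 ✓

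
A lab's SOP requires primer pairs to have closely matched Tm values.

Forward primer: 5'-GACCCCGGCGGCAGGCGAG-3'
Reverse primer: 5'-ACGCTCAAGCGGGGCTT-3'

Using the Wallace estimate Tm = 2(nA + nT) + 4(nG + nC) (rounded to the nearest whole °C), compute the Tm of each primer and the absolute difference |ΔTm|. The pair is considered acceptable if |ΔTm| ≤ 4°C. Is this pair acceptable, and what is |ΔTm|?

|ΔTm| = 14°C; the pair is not acceptable.

Forward: A=3 T=0 G=9 C=7 → Tm = 2·3 + 4·16 = 70°C.
Reverse: A=3 T=3 G=6 C=5 → Tm = 2·6 + 4·11 = 56°C.
|ΔTm| = |70 − 56| = 14°C, > 4°C.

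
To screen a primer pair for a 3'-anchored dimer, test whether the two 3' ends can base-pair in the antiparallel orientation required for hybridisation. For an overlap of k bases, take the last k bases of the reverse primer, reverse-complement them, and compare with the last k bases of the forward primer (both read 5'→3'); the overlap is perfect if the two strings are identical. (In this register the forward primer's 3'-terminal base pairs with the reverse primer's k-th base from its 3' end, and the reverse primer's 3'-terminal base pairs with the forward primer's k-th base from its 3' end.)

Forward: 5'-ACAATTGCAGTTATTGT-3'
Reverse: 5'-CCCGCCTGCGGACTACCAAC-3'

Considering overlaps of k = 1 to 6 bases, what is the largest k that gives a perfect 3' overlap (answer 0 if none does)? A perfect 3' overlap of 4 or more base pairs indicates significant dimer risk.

Longest perfect overlap: 2 complementary base pairs; below the dimer-risk threshold (threshold 4).

Last 6 bases (5'→3') — forward …TATTGT, reverse …ACCAAC.
Reverse complement of the reverse primer's last 6 bases: GTTGGT; its first k bases are the reverse complement of the reverse primer's last k bases, so a perfect k-base overlap needs the forward primer's last k bases to equal them.
Comparing (forward last k vs required): k=1: T vs G ✗; k=2: GT vs GT ✓; k=3: TGT vs GTT ✗; k=4: TTGT vs GTTG ✗; k=5: ATTGT vs GTTGG ✗; k=6: TATTGT vs GTTGGT ✗.
Only k = 2 is perfect, so the longest perfect 3' overlap is 2.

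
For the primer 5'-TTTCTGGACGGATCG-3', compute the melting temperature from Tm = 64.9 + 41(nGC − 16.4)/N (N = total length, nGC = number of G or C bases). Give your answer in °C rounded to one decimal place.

41.9°C

Base counts: A=2, T=5, G=5, C=3; G+C = 8, N = 15.
Tm = 64.9 + 41·(8 − 16.4)/15 = 64.9 + -344.40/15 = 41.9°C.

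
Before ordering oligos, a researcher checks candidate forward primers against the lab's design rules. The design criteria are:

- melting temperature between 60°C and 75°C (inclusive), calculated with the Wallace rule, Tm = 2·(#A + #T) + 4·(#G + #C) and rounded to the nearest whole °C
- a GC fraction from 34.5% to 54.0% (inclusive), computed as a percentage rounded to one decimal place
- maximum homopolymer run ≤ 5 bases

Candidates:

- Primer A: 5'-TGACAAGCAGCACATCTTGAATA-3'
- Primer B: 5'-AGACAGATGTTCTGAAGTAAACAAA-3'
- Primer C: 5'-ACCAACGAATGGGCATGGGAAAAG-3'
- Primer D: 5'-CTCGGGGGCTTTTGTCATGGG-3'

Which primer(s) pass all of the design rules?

Primer A (23 nt, A=9 T=5 G=4 C=5): Tm = 2·14 + 4·9 = 64°C ✓; GC 9/23 = 39.1% ✓; longest run = 2 ✓ — passes.
Primer B (25 nt, A=12 T=5 G=5 C=3): Tm = 2·17 + 4·8 = 66°C ✓; GC 8/25 = 32.0%, outside 34.5–54.0% ✗; longest run = 3 ✓ — fails.
Primer C (24 nt, A=10 T=2 G=8 C=4): Tm = 2·12 + 4·12 = 72°C ✓; GC 12/24 = 50.0% ✓; longest run = 4 ✓ — passes.
Primer D (21 nt, A=1 T=7 G=9 C=4): Tm = 2·8 + 4·13 = 68°C ✓; GC 13/21 = 61.9%, outside 34.5–54.0% ✗; longest run = 5 ✓ — fails.

Primer A and Primer C.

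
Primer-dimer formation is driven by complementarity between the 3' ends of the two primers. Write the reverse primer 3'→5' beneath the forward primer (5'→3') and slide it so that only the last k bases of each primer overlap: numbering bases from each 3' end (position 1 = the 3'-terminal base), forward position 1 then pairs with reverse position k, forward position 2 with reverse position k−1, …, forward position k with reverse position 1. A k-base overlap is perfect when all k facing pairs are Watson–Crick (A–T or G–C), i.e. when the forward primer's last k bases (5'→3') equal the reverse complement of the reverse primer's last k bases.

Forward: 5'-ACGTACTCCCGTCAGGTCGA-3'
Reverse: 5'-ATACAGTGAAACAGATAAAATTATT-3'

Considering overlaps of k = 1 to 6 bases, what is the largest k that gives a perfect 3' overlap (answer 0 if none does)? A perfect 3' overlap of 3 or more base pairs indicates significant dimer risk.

Longest perfect overlap: 1 complementary base pair; below the dimer-risk threshold (threshold 3).

Last 6 bases (5'→3') — forward …GGTCGA, reverse …ATTATT.
Reverse complement of the reverse primer's last 6 bases: AATAAT; its first k bases are the reverse complement of the reverse primer's last k bases, so a perfect k-base overlap needs the forward primer's last k bases to equal them.
Comparing (forward last k vs required): k=1: A vs A ✓; k=2: GA vs AA ✗; k=3: CGA vs AAT ✗; k=4: TCGA vs AATA ✗; k=5: GTCGA vs AATAA ✗; k=6: GGTCGA vs AATAAT ✗.
Only k = 1 is perfect, so the longest perfect 3' overlap is 1.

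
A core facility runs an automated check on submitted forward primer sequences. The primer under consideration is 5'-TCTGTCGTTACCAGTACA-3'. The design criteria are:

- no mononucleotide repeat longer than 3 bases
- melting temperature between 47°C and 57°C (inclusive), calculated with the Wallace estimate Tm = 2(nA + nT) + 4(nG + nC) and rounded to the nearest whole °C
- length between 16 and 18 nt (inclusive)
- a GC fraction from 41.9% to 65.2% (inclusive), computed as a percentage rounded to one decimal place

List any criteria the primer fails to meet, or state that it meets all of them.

Base counts: A=4, T=6, G=3, C=5 (length 18).
homopolymer run: longest run = 2 ✓
Tm: Tm = 2·10 + 4·8 = 52°C ✓
length: length 18 ✓
GC content: GC 8/18 = 44.4% ✓

Meets all criteria.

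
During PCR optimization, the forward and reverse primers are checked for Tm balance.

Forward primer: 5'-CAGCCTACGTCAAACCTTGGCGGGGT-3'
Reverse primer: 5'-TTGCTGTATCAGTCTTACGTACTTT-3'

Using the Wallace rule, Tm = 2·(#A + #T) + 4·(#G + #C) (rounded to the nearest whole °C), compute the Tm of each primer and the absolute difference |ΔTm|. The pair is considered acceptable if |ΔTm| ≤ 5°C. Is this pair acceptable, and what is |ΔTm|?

Forward: A=5 T=5 G=8 C=8 → Tm = 2·10 + 4·16 = 84°C.
Reverse: A=4 T=12 G=4 C=5 → Tm = 2·16 + 4·9 = 68°C.
|ΔTm| = |84 − 68| = 16°C, > 5°C.

|ΔTm| = 16°C; the pair is not acceptable.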